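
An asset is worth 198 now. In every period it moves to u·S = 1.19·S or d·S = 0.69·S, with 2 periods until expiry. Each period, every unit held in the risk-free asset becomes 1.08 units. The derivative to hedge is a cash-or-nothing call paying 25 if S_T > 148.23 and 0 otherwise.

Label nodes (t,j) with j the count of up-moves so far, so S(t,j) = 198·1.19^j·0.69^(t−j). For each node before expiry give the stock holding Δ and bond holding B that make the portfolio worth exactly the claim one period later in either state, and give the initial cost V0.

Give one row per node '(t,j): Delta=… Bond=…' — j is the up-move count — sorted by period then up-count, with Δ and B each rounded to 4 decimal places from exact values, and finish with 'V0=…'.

(0,0): Delta=0.0514 Bond=10.2109
(1,0): Delta=0.3660 Bond=-31.9444
(1,1): Delta=0.0000 Bond=23.1481
V0=20.3961

Since d<R<u, set p* = (R−d)/(u−d) = 0.7800; price each node as the discounted p*-expectation of its children.
Payoff layer (t=2): V(2,0)=0.0000, V(2,1)=25.0000, V(2,2)=25.0000
  t=1,j=0: stock 136.6200 → up 162.5778 (V=25.0000), down 94.2678 (V=0.0000). Price 18.0556; hedge Δ=0.3660, bond B=-31.9444.
  t=1,j=1: stock 235.6200 → up 280.3878 (V=25.0000), down 162.5778 (V=25.0000). Price 23.1481; hedge Δ=0.0000, bond B=23.1481.
  t=0,j=0: stock 198.0000 → up 235.6200 (V=23.1481), down 136.6200 (V=18.0556). Price 20.3961; hedge Δ=0.0514, bond B=10.2109.
Self-financing check: at every node Δ·S+B equals the discounted successor values.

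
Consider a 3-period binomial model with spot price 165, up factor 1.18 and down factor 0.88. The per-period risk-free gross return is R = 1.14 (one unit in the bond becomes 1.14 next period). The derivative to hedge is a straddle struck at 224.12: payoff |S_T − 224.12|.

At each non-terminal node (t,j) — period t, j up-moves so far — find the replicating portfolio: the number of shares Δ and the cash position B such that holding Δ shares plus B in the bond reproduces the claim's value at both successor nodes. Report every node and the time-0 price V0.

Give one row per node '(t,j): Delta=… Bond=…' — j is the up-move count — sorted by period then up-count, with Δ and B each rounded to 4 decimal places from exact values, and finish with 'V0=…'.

(0,0): Delta=0.0971 Bond=11.5424
(1,0): Delta=-1.0000 Bond=172.4531
(1,1): Delta=0.2229 Bond=-11.3486
(2,0): Delta=-1.0000 Bond=196.5965
(2,1): Delta=-1.0000 Bond=196.5965
(2,2): Delta=0.3633 Bond=-45.1734
V0=27.5591

The replicating-portfolio and risk-neutral prices coincide; use p* = (1.14−0.88)/(1.18−0.88) = 0.8667 for the latter.
At expiry t=3: V(3,0)=111.6771, V(3,1)=73.3443, V(3,2)=21.9435, V(3,3)=46.9803
(2,0): S=127.7760. Δ = (V_up−V_dn)/(S_up−S_dn) = (73.3443−111.6771)/(150.7757−112.4429) = -1.0000. V = [p*·73.3443 + (1−p*)·111.6771]/1.14 = 68.8205. B = V − Δ·S = 196.5965.
(2,1): S=171.3360. Δ = (V_up−V_dn)/(S_up−S_dn) = (21.9435−73.3443)/(202.1765−150.7757) = -1.0000. V = [p*·21.9435 + (1−p*)·73.3443]/1.14 = 25.2605. B = V − Δ·S = 196.5965.
(2,2): S=229.7460. Δ = (V_up−V_dn)/(S_up−S_dn) = (46.9803−21.9435)/(271.1003−202.1765) = 0.3633. V = [p*·46.9803 + (1−p*)·21.9435]/1.14 = 38.2825. B = V − Δ·S = -45.1734.
(1,0): S=145.2000. Δ = (V_up−V_dn)/(S_up−S_dn) = (25.2605−68.8205)/(171.3360−127.7760) = -1.0000. V = [p*·25.2605 + (1−p*)·68.8205]/1.14 = 27.2531. B = V − Δ·S = 172.4531.
(1,1): S=194.7000. Δ = (V_up−V_dn)/(S_up−S_dn) = (38.2825−25.2605)/(229.7460−171.3360) = 0.2229. V = [p*·38.2825 + (1−p*)·25.2605]/1.14 = 32.0581. B = V − Δ·S = -11.3486.
(0,0): S=165.0000. Δ = (V_up−V_dn)/(S_up−S_dn) = (32.0581−27.2531)/(194.7000−145.2000) = 0.0971. V = [p*·32.0581 + (1−p*)·27.2531]/1.14 = 27.5591. B = V − Δ·S = 11.5424.
Each (Δ,B) replicates both successor values, so the strategy is self-financing and V0 is arbitrage-free.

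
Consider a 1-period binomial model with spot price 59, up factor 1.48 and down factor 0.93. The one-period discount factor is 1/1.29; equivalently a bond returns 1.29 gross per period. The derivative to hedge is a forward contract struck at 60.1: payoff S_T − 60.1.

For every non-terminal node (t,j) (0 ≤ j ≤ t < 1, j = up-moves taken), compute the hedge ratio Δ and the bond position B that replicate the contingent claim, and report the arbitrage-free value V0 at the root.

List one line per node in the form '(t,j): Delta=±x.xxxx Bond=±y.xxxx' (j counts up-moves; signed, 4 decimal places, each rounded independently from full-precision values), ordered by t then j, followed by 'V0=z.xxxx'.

The replicating-portfolio and risk-neutral prices coincide; use p* = (1.29−0.93)/(1.48−0.93) = 0.6545 for the latter.
Payoff layer (t=1): V(1,0)=-5.2300, V(1,1)=27.2200
  t=0,j=0: stock 59.0000 → up 87.3200 (V=27.2200), down 54.8700 (V=-5.2300). Price 12.4109; hedge Δ=1.0000, bond B=-46.5891.
Root portfolio cost Δ·59+B reproduces V0=12.4109.

(0,0): Delta=1.0000 Bond=-46.5891
V0=12.4109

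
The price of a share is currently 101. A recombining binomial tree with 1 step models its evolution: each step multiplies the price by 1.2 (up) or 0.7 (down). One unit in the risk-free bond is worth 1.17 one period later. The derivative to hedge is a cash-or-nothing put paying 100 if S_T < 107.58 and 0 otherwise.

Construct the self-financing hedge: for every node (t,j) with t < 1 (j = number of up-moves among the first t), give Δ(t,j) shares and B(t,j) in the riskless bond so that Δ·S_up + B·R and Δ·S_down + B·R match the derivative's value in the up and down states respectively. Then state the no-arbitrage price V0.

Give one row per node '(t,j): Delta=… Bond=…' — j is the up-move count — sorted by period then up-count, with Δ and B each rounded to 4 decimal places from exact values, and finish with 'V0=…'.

(0,0): Delta=-1.9802 Bond=205.1282
V0=5.1282

Since d<R<u, set p* = (R−d)/(u−d) = 0.9400; price each node as the discounted p*-expectation of its children.
Terminal values V(1,·): V(1,0)=100.0000, V(1,1)=0.0000
Node (0,0) S=101.0000: V=(p*·0.0000+(1−p*)·100.0000)/1.17=5.1282; Δ=(0.0000−100.0000)/(121.2000−70.7000)=-1.9802; B=V−Δ·S=205.1282
Each (Δ,B) replicates both successor values, so the strategy is self-financing and V0 is arbitrage-free.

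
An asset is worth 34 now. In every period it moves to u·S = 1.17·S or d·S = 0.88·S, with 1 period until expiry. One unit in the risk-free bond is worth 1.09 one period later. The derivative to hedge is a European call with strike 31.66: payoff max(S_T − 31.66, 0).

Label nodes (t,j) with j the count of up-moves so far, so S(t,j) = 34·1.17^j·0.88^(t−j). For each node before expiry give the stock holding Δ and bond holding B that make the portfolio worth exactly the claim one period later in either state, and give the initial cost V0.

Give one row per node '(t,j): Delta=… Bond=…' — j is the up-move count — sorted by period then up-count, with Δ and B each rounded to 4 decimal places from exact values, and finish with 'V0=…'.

(0,0): Delta=0.8235 Bond=-22.6055
V0=5.3945

No-arbitrage ⇒ martingale measure with p* = (R−d)/(u−d) = 0.7241.
Terminal values V(1,·): V(1,0)=0.0000, V(1,1)=8.1200
Node (0,0) S=34.0000: V=(p*·8.1200+(1−p*)·0.0000)/1.09=5.3945; Δ=(8.1200−0.0000)/(39.7800−29.9200)=0.8235; B=V−Δ·S=-22.6055
The time-0 hedge costs 5.3945, which is the no-arbitrage price.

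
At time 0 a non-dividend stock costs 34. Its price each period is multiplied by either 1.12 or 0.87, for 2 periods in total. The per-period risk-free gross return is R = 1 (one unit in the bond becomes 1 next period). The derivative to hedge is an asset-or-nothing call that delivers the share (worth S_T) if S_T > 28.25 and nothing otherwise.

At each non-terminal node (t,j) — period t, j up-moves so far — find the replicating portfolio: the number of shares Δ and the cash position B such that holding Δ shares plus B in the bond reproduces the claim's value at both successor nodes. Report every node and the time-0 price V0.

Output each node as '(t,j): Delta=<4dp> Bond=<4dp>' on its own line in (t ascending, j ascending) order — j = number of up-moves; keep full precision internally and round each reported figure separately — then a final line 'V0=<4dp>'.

(0,0): Delta=2.4532 Bond=-55.3397
(1,0): Delta=4.4800 Bond=-115.2910
(1,1): Delta=1.0000 Bond=0.0000
V0=28.0707

Risk-neutral probability p* = (R−d)/(u−d) = (1−0.87)/(1.12−0.87) = 0.5200.
Payoff layer (t=2): V(2,0)=0.0000, V(2,1)=33.1296, V(2,2)=42.6496
Node (1,0) S=29.5800: V=(p*·33.1296+(1−p*)·0.0000)/1=17.2274; Δ=(33.1296−0.0000)/(33.1296−25.7346)=4.4800; B=V−Δ·S=-115.2910
Node (1,1) S=38.0800: V=(p*·42.6496+(1−p*)·33.1296)/1=38.0800; Δ=(42.6496−33.1296)/(42.6496−33.1296)=1.0000; B=V−Δ·S=0.0000
Node (0,0) S=34.0000: V=(p*·38.0800+(1−p*)·17.2274)/1=28.0707; Δ=(38.0800−17.2274)/(38.0800−29.5800)=2.4532; B=V−Δ·S=-55.3397
Check: Δ(0,0)·S0 + B(0,0) = 28.0707 = V0.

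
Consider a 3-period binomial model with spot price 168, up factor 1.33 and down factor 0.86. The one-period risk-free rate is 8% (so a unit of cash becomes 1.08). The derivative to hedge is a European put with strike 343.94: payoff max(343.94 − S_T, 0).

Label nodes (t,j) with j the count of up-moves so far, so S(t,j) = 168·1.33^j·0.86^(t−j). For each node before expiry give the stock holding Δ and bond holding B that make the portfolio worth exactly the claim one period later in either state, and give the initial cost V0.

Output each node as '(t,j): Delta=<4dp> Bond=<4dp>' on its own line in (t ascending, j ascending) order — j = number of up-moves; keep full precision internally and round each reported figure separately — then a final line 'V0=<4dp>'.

(0,0): Delta=-0.8779 Bond=256.7031
(1,0): Delta=-1.0000 Bond=294.8731
(1,1): Delta=-0.7883 Bond=257.2009
(2,0): Delta=-1.0000 Bond=318.4630
(2,1): Delta=-1.0000 Bond=318.4630
(2,2): Delta=-0.6327 Bond=231.5430
V0=109.2075

Under the risk-neutral measure, an up-move has probability p* = (R−d)/(u−d) = 0.4681 and values discount at R = 1.08.
At expiry t=3: V(3,0)=237.0826, V(3,1)=178.6838, V(3,2)=88.3693, V(3,3)=0.0000
Node (2,0) S=124.2528: V=(p*·178.6838+(1−p*)·237.0826)/1.08=194.2102; Δ=(178.6838−237.0826)/(165.2562−106.8574)=-1.0000; B=V−Δ·S=318.4630
Node (2,1) S=192.1584: V=(p*·88.3693+(1−p*)·178.6838)/1.08=126.3046; Δ=(88.3693−178.6838)/(255.5707−165.2562)=-1.0000; B=V−Δ·S=318.4630
Node (2,2) S=297.1752: V=(p*·0.0000+(1−p*)·88.3693)/1.08=43.5231; Δ=(0.0000−88.3693)/(395.2430−255.5707)=-0.6327; B=V−Δ·S=231.5430
Node (1,0) S=144.4800: V=(p*·126.3046+(1−p*)·194.2102)/1.08=150.3931; Δ=(126.3046−194.2102)/(192.1584−124.2528)=-1.0000; B=V−Δ·S=294.8731
Node (1,1) S=223.4400: V=(p*·43.5231+(1−p*)·126.3046)/1.08=81.0702; Δ=(43.5231−126.3046)/(297.1752−192.1584)=-0.7883; B=V−Δ·S=257.2009
Node (0,0) S=168.0000: V=(p*·81.0702+(1−p*)·150.3931)/1.08=109.2075; Δ=(81.0702−150.3931)/(223.4400−144.4800)=-0.8779; B=V−Δ·S=256.7031
The time-0 hedge costs 109.2075, which is the no-arbitrage price.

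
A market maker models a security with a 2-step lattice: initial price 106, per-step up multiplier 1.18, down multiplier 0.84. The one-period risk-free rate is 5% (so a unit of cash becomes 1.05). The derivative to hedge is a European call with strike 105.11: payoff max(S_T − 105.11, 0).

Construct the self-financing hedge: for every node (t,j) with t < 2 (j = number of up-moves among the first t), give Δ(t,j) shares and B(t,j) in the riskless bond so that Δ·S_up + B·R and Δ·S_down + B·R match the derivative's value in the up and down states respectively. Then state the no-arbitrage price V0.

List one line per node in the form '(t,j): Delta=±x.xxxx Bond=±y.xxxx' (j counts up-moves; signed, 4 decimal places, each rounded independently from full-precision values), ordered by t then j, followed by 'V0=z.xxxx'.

Risk-neutral probability p* = (R−d)/(u−d) = (1.05−0.84)/(1.18−0.84) = 0.6176.
At expiry t=2: V(2,0)=0.0000, V(2,1)=0.0000, V(2,2)=42.4844
  t=1,j=0: stock 89.0400 → up 105.0672 (V=0.0000), down 74.7936 (V=0.0000). Price 0.0000; hedge Δ=0.0000, bond B=0.0000.
  t=1,j=1: stock 125.0800 → up 147.5944 (V=42.4844), down 105.0672 (V=0.0000). Price 24.9908; hedge Δ=0.9990, bond B=-99.9633.
  t=0,j=0: stock 106.0000 → up 125.0800 (V=24.9908), down 89.0400 (V=0.0000). Price 14.7005; hedge Δ=0.6934, bond B=-58.8019.
Check: Δ(0,0)·S0 + B(0,0) = 14.7005 = V0.

(0,0): Delta=0.6934 Bond=-58.8019
(1,0): Delta=0.0000 Bond=0.0000
(1,1): Delta=0.9990 Bond=-99.9633
V0=14.7005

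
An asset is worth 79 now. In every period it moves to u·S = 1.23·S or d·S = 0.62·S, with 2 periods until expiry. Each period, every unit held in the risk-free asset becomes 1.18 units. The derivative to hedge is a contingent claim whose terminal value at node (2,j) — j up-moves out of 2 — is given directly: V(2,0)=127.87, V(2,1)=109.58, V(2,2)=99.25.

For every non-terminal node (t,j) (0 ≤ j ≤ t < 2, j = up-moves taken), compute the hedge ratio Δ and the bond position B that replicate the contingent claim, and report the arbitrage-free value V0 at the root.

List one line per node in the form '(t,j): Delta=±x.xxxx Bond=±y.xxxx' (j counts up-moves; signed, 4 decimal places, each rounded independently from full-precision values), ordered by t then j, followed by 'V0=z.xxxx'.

No-arbitrage ⇒ martingale measure with p* = (R−d)/(u−d) = 0.9180.
Terminal values V(2,·): V(2,0)=127.8700, V(2,1)=109.5800, V(2,2)=99.2500
  t=1,j=0: stock 48.9800 → up 60.2454 (V=109.5800), down 30.3676 (V=127.8700). Price 94.1349; hedge Δ=-0.6122, bond B=124.1185.
  t=1,j=1: stock 97.1700 → up 119.5191 (V=99.2500), down 60.2454 (V=109.5800). Price 84.8277; hedge Δ=-0.1743, bond B=101.7622.
  t=0,j=0: stock 79.0000 → up 97.1700 (V=84.8277), down 48.9800 (V=94.1349). Price 72.5344; hedge Δ=-0.1931, bond B=87.7921.
The time-0 hedge costs 72.5344, which is the no-arbitrage price.

(0,0): Delta=-0.1931 Bond=87.7921
(1,0): Delta=-0.6122 Bond=124.1185
(1,1): Delta=-0.1743 Bond=101.7622
V0=72.5344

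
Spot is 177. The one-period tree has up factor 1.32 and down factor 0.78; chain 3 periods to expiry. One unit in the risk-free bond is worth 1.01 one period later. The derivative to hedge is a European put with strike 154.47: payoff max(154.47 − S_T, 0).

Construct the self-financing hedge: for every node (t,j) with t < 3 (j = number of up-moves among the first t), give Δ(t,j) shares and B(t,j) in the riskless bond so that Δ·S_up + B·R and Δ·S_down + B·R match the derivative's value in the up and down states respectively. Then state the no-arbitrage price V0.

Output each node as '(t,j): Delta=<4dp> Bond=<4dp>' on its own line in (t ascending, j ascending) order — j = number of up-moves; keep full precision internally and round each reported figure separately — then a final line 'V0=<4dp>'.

The replicating-portfolio and risk-neutral prices coincide; use p* = (1.01−0.78)/(1.32−0.78) = 0.4259 for the latter.
Terminal payoffs: V(3,0)=70.4743, V(3,1)=12.3234, V(3,2)=0.0000, V(3,3)=0.0000
Node (2,0) S=107.6868: V=(p*·12.3234+(1−p*)·70.4743)/1.01=45.2538; Δ=(12.3234−70.4743)/(142.1466−83.9957)=-1.0000; B=V−Δ·S=152.9406
Node (2,1) S=182.2392: V=(p*·0.0000+(1−p*)·12.3234)/1.01=7.0045; Δ=(0.0000−12.3234)/(240.5557−142.1466)=-0.1252; B=V−Δ·S=29.8257
Node (2,2) S=308.4048: V=(p*·0.0000+(1−p*)·0.0000)/1.01=0.0000; Δ=(0.0000−0.0000)/(407.0943−240.5557)=0.0000; B=V−Δ·S=0.0000
Node (1,0) S=138.0600: V=(p*·7.0045+(1−p*)·45.2538)/1.01=28.6757; Δ=(7.0045−45.2538)/(182.2392−107.6868)=-0.5131; B=V−Δ·S=99.5077
Node (1,1) S=233.6400: V=(p*·0.0000+(1−p*)·7.0045)/1.01=3.9813; Δ=(0.0000−7.0045)/(308.4048−182.2392)=-0.0555; B=V−Δ·S=16.9526
Node (0,0) S=177.0000: V=(p*·3.9813+(1−p*)·28.6757)/1.01=17.9779; Δ=(3.9813−28.6757)/(233.6400−138.0600)=-0.2584; B=V−Δ·S=63.7083
Each (Δ,B) replicates both successor values, so the strategy is self-financing and V0 is arbitrage-free.

(0,0): Delta=-0.2584 Bond=63.7083
(1,0): Delta=-0.5131 Bond=99.5077
(1,1): Delta=-0.0555 Bond=16.9526
(2,0): Delta=-1.0000 Bond=152.9406
(2,1): Delta=-0.1252 Bond=29.8257
(2,2): Delta=0.0000 Bond=0.0000
V0=17.9779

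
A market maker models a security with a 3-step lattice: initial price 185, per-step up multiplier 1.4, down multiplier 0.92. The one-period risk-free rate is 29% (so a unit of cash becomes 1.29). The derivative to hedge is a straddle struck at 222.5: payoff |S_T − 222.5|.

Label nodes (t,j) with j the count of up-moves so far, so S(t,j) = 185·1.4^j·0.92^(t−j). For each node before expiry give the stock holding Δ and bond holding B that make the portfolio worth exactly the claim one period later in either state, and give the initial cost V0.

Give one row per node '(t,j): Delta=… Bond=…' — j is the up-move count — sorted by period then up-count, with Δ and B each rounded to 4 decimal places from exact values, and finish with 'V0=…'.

No-arbitrage ⇒ martingale measure with p* = (R−d)/(u−d) = 0.7708.
Terminal values V(3,·): V(3,0)=78.4427, V(3,1)=3.2824, V(3,2)=111.0920, V(3,3)=285.1400
  t=2,j=0: stock 156.5840 → up 219.2176 (V=3.2824), down 144.0573 (V=78.4427). Price 15.8966; hedge Δ=-1.0000, bond B=172.4806.
  t=2,j=1: stock 238.2800 → up 333.5920 (V=111.0920), down 219.2176 (V=3.2824). Price 66.9656; hedge Δ=0.9426, bond B=-157.6377.
  t=2,j=2: stock 362.6000 → up 507.6400 (V=285.1400), down 333.5920 (V=111.0920). Price 190.1194; hedge Δ=1.0000, bond B=-172.4806.
  t=1,j=0: stock 170.2000 → up 238.2800 (V=66.9656), down 156.5840 (V=15.8966). Price 42.8390; hedge Δ=0.6251, bond B=-63.5547.
  t=1,j=1: stock 259.0000 → up 362.6000 (V=190.1194), down 238.2800 (V=66.9656). Price 125.5013; hedge Δ=0.9906, bond B=-131.0691.
  t=0,j=0: stock 185.0000 → up 259.0000 (V=125.5013), down 170.2000 (V=42.8390). Price 82.6030; hedge Δ=0.9309, bond B=-89.6101.
The time-0 hedge costs 82.6030, which is the no-arbitrage price.

(0,0): Delta=0.9309 Bond=-89.6101
(1,0): Delta=0.6251 Bond=-63.5547
(1,1): Delta=0.9906 Bond=-131.0691
(2,0): Delta=-1.0000 Bond=172.4806
(2,1): Delta=0.9426 Bond=-157.6377
(2,2): Delta=1.0000 Bond=-172.4806
V0=82.6030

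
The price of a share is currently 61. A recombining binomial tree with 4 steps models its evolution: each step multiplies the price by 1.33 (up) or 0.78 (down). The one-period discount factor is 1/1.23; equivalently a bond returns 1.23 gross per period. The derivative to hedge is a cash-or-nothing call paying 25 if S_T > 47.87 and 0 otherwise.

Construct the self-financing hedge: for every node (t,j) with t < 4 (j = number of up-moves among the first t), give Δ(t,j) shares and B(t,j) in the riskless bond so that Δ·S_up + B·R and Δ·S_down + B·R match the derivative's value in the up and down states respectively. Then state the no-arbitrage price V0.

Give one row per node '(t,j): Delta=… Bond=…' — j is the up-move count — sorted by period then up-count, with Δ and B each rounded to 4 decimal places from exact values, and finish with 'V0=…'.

The replicating-portfolio and risk-neutral prices coincide; use p* = (1.23−0.78)/(1.33−0.78) = 0.8182 for the latter.
At expiry t=4: V(4,0)=0.0000, V(4,1)=0.0000, V(4,2)=25.0000, V(4,3)=25.0000, V(4,4)=25.0000
Node (3,0) S=28.9477: V=(p*·0.0000+(1−p*)·0.0000)/1.23=0.0000; Δ=(0.0000−0.0000)/(38.5004−22.5792)=0.0000; B=V−Δ·S=0.0000
Node (3,1) S=49.3595: V=(p*·25.0000+(1−p*)·0.0000)/1.23=16.6297; Δ=(25.0000−0.0000)/(65.6481−38.5004)=0.9209; B=V−Δ·S=-28.8248
Node (3,2) S=84.1643: V=(p*·25.0000+(1−p*)·25.0000)/1.23=20.3252; Δ=(25.0000−25.0000)/(111.9385−65.6481)=0.0000; B=V−Δ·S=20.3252
Node (3,3) S=143.5109: V=(p*·25.0000+(1−p*)·25.0000)/1.23=20.3252; Δ=(25.0000−25.0000)/(190.8694−111.9385)=0.0000; B=V−Δ·S=20.3252
Node (2,0) S=37.1124: V=(p*·16.6297+(1−p*)·0.0000)/1.23=11.0619; Δ=(16.6297−0.0000)/(49.3595−28.9477)=0.8147; B=V−Δ·S=-19.1739
Node (2,1) S=63.2814: V=(p*·20.3252+(1−p*)·16.6297)/1.23=15.9783; Δ=(20.3252−16.6297)/(84.1643−49.3595)=0.1062; B=V−Δ·S=9.2592
Node (2,2) S=107.9029: V=(p*·20.3252+(1−p*)·20.3252)/1.23=16.5246; Δ=(20.3252−20.3252)/(143.5109−84.1643)=0.0000; B=V−Δ·S=16.5246
Node (1,0) S=47.5800: V=(p*·15.9783+(1−p*)·11.0619)/1.23=12.2637; Δ=(15.9783−11.0619)/(63.2814−37.1124)=0.1879; B=V−Δ·S=3.3248
Node (1,1) S=81.1300: V=(p*·16.5246+(1−p*)·15.9783)/1.23=13.3538; Δ=(16.5246−15.9783)/(107.9029−63.2814)=0.0122; B=V−Δ·S=12.3606
Node (0,0) S=61.0000: V=(p*·13.3538+(1−p*)·12.2637)/1.23=10.6956; Δ=(13.3538−12.2637)/(81.1300−47.5800)=0.0325; B=V−Δ·S=8.7136
Self-financing check: at every node Δ·S+B equals the discounted successor values.

(0,0): Delta=0.0325 Bond=8.7136
(1,0): Delta=0.1879 Bond=3.3248
(1,1): Delta=0.0122 Bond=12.3606
(2,0): Delta=0.8147 Bond=-19.1739
(2,1): Delta=0.1062 Bond=9.2592
(2,2): Delta=0.0000 Bond=16.5246
(3,0): Delta=0.0000 Bond=0.0000
(3,1): Delta=0.9209 Bond=-28.8248
(3,2): Delta=0.0000 Bond=20.3252
(3,3): Delta=0.0000 Bond=20.3252
V0=10.6956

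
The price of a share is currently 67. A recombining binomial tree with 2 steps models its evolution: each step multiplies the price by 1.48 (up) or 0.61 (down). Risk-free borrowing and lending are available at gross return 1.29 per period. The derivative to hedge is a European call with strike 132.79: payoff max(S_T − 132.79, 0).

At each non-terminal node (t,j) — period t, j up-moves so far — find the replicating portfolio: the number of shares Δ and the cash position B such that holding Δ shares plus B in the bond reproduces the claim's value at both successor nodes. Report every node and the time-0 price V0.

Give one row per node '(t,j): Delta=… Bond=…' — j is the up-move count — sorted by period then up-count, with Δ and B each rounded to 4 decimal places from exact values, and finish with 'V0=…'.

Risk-neutral probability p* = (R−d)/(u−d) = (1.29−0.61)/(1.48−0.61) = 0.7816.
Payoff layer (t=2): V(2,0)=0.0000, V(2,1)=0.0000, V(2,2)=13.9668
(1,0): S=40.8700. Δ = (V_up−V_dn)/(S_up−S_dn) = (0.0000−0.0000)/(60.4876−24.9307) = 0.0000. V = [p*·0.0000 + (1−p*)·0.0000]/1.29 = 0.0000. B = V − Δ·S = 0.0000.
(1,1): S=99.1600. Δ = (V_up−V_dn)/(S_up−S_dn) = (13.9668−0.0000)/(146.7568−60.4876) = 0.1619. V = [p*·13.9668 + (1−p*)·0.0000]/1.29 = 8.4625. B = V − Δ·S = -7.5913.
(0,0): S=67.0000. Δ = (V_up−V_dn)/(S_up−S_dn) = (8.4625−0.0000)/(99.1600−40.8700) = 0.1452. V = [p*·8.4625 + (1−p*)·0.0000]/1.29 = 5.1274. B = V − Δ·S = -4.5996.
Self-financing check: at every node Δ·S+B equals the discounted successor values.

(0,0): Delta=0.1452 Bond=-4.5996
(1,0): Delta=0.0000 Bond=0.0000
(1,1): Delta=0.1619 Bond=-7.5913
V0=5.1274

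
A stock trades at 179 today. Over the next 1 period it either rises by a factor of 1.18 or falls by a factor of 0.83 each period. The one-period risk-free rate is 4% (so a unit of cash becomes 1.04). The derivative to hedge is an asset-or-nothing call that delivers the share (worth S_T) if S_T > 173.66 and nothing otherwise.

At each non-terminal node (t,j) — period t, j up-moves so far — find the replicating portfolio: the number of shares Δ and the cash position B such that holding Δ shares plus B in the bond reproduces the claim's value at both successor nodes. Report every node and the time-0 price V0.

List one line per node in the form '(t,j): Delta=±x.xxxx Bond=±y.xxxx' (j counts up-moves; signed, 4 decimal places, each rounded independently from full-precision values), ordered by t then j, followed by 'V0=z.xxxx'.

Risk-neutral probability p* = (R−d)/(u−d) = (1.04−0.83)/(1.18−0.83) = 0.6000.
Terminal payoffs: V(1,0)=0.0000, V(1,1)=211.2200
Node (0,0) S=179.0000: V=(p*·211.2200+(1−p*)·0.0000)/1.04=121.8577; Δ=(211.2200−0.0000)/(211.2200−148.5700)=3.3714; B=V−Δ·S=-481.6280
Root portfolio cost Δ·179+B reproduces V0=121.8577.

(0,0): Delta=3.3714 Bond=-481.6280
V0=121.8577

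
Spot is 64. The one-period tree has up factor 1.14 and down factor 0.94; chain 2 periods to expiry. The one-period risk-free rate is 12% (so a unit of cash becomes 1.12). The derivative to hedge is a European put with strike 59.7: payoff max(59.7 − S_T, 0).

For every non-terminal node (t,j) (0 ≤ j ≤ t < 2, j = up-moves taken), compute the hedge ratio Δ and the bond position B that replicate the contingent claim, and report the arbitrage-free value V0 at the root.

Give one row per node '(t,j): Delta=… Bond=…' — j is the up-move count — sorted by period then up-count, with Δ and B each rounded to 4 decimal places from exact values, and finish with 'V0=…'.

No-arbitrage ⇒ martingale measure with p* = (R−d)/(u−d) = 0.9000.
Payoff layer (t=2): V(2,0)=3.1496, V(2,1)=0.0000, V(2,2)=0.0000
  t=1,j=0: stock 60.1600 → up 68.5824 (V=0.0000), down 56.5504 (V=3.1496). Price 0.2812; hedge Δ=-0.2618, bond B=16.0292.
  t=1,j=1: stock 72.9600 → up 83.1744 (V=0.0000), down 68.5824 (V=0.0000). Price 0.0000; hedge Δ=0.0000, bond B=0.0000.
  t=0,j=0: stock 64.0000 → up 72.9600 (V=0.0000), down 60.1600 (V=0.2812). Price 0.0251; hedge Δ=-0.0220, bond B=1.4312.
Check: Δ(0,0)·S0 + B(0,0) = 0.0251 = V0.

(0,0): Delta=-0.0220 Bond=1.4312
(1,0): Delta=-0.2618 Bond=16.0292
(1,1): Delta=0.0000 Bond=0.0000
V0=0.0251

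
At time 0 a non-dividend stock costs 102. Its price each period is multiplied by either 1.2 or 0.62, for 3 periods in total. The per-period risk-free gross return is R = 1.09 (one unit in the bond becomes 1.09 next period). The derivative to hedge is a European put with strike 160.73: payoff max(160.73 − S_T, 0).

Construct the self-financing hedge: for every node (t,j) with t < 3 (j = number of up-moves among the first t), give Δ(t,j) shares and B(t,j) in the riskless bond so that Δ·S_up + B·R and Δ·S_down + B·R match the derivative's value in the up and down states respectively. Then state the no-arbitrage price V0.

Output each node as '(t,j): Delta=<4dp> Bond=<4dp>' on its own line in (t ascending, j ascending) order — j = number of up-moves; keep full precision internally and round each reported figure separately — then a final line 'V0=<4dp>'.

Under the risk-neutral measure, an up-move has probability p* = (R−d)/(u−d) = 0.8103 and values discount at R = 1.09.
Terminal payoffs: V(3,0)=136.4205, V(3,1)=113.6794, V(3,2)=69.6644, V(3,3)=0.0000
(2,0): S=39.2088. Δ = (V_up−V_dn)/(S_up−S_dn) = (113.6794−136.4205)/(47.0506−24.3095) = -1.0000. V = [p*·113.6794 + (1−p*)·136.4205]/1.09 = 108.2499. B = V − Δ·S = 147.4587.
(2,1): S=75.8880. Δ = (V_up−V_dn)/(S_up−S_dn) = (69.6644−113.6794)/(91.0656−47.0506) = -1.0000. V = [p*·69.6644 + (1−p*)·113.6794]/1.09 = 71.5707. B = V − Δ·S = 147.4587.
(2,2): S=146.8800. Δ = (V_up−V_dn)/(S_up−S_dn) = (0.0000−69.6644)/(176.2560−91.0656) = -0.8177. V = [p*·0.0000 + (1−p*)·69.6644]/1.09 = 12.1213. B = V − Δ·S = 132.2323.
(1,0): S=63.2400. Δ = (V_up−V_dn)/(S_up−S_dn) = (71.5707−108.2499)/(75.8880−39.2088) = -1.0000. V = [p*·71.5707 + (1−p*)·108.2499]/1.09 = 72.0432. B = V − Δ·S = 135.2832.
(1,1): S=122.4000. Δ = (V_up−V_dn)/(S_up−S_dn) = (12.1213−71.5707)/(146.8800−75.8880) = -0.8374. V = [p*·12.1213 + (1−p*)·71.5707]/1.09 = 21.4644. B = V − Δ·S = 123.9634.
(0,0): S=102.0000. Δ = (V_up−V_dn)/(S_up−S_dn) = (21.4644−72.0432)/(122.4000−63.2400) = -0.8549. V = [p*·21.4644 + (1−p*)·72.0432]/1.09 = 28.4926. B = V − Δ·S = 115.6975.
Root portfolio cost Δ·102+B reproduces V0=28.4926.

(0,0): Delta=-0.8549 Bond=115.6975
(1,0): Delta=-1.0000 Bond=135.2832
(1,1): Delta=-0.8374 Bond=123.9634
(2,0): Delta=-1.0000 Bond=147.4587
(2,1): Delta=-1.0000 Bond=147.4587
(2,2): Delta=-0.8177 Bond=132.2323
V0=28.4926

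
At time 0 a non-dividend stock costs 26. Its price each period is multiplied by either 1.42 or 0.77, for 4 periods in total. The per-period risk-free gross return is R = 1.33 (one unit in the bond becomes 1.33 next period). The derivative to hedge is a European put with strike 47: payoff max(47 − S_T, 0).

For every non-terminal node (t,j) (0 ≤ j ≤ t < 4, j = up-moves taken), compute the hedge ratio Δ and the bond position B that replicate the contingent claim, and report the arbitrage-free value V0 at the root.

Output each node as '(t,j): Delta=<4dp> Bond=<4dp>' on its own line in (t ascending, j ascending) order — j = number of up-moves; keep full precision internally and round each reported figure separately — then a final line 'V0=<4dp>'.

The replicating-portfolio and risk-neutral prices coincide; use p* = (1.33−0.77)/(1.42−0.77) = 0.8615 for the latter.
Payoff layer (t=4): V(4,0)=37.8602, V(4,1)=30.1448, V(4,2)=15.9164, V(4,3)=0.0000, V(4,4)=0.0000
  t=3,j=0: stock 11.8699 → up 16.8552 (V=30.1448), down 9.1398 (V=37.8602). Price 23.4685; hedge Δ=-1.0000, bond B=35.3383.
  t=3,j=1: stock 21.8899 → up 31.0836 (V=15.9164), down 16.8552 (V=30.1448). Price 13.4485; hedge Δ=-1.0000, bond B=35.3383.
  t=3,j=2: stock 40.3683 → up 57.3230 (V=0.0000), down 31.0836 (V=15.9164). Price 1.6570; hedge Δ=-0.6066, bond B=26.1437.
  t=3,j=3: stock 74.4455 → up 105.7126 (V=0.0000), down 57.3230 (V=0.0000). Price 0.0000; hedge Δ=0.0000, bond B=0.0000.
  t=2,j=0: stock 15.4154 → up 21.8899 (V=13.4485), down 11.8699 (V=23.4685). Price 11.1548; hedge Δ=-1.0000, bond B=26.5702.
  t=2,j=1: stock 28.4284 → up 40.3683 (V=1.6570), down 21.8899 (V=13.4485). Price 2.4734; hedge Δ=-0.6381, bond B=20.6142.
  t=2,j=2: stock 52.4264 → up 74.4455 (V=0.0000), down 40.3683 (V=1.6570). Price 0.1725; hedge Δ=-0.0486, bond B=2.7217.
  t=1,j=0: stock 20.0200 → up 28.4284 (V=2.4734), down 15.4154 (V=11.1548). Price 2.7635; hedge Δ=-0.6671, bond B=16.1194.
  t=1,j=1: stock 36.9200 → up 52.4264 (V=0.1725), down 28.4284 (V=2.4734). Price 0.3692; hedge Δ=-0.0959, bond B=3.9091.
  t=0,j=0: stock 26.0000 → up 36.9200 (V=0.3692), down 20.0200 (V=2.7635). Price 0.5269; hedge Δ=-0.1417, bond B=4.2104.
The time-0 hedge costs 0.5269, which is the no-arbitrage price.

(0,0): Delta=-0.1417 Bond=4.2104
(1,0): Delta=-0.6671 Bond=16.1194
(1,1): Delta=-0.0959 Bond=3.9091
(2,0): Delta=-1.0000 Bond=26.5702
(2,1): Delta=-0.6381 Bond=20.6142
(2,2): Delta=-0.0486 Bond=2.7217
(3,0): Delta=-1.0000 Bond=35.3383
(3,1): Delta=-1.0000 Bond=35.3383
(3,2): Delta=-0.6066 Bond=26.1437
(3,3): Delta=0.0000 Bond=0.0000
V0=0.5269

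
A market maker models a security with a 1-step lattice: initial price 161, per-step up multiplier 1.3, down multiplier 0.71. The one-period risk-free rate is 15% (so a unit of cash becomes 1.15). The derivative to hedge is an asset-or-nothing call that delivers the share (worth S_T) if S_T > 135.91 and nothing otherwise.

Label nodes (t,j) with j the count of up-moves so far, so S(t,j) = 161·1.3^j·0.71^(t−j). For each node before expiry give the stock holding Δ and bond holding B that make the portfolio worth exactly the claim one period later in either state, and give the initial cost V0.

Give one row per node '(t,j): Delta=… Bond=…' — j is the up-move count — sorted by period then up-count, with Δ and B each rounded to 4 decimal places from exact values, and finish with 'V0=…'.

No-arbitrage ⇒ martingale measure with p* = (R−d)/(u−d) = 0.7458.
Terminal payoffs: V(1,0)=0.0000, V(1,1)=209.3000
(0,0): S=161.0000. Δ = (V_up−V_dn)/(S_up−S_dn) = (209.3000−0.0000)/(209.3000−114.3100) = 2.2034. V = [p*·209.3000 + (1−p*)·0.0000]/1.15 = 135.7288. B = V − Δ·S = -219.0169.
Check: Δ(0,0)·S0 + B(0,0) = 135.7288 = V0.

(0,0): Delta=2.2034 Bond=-219.0169
V0=135.7288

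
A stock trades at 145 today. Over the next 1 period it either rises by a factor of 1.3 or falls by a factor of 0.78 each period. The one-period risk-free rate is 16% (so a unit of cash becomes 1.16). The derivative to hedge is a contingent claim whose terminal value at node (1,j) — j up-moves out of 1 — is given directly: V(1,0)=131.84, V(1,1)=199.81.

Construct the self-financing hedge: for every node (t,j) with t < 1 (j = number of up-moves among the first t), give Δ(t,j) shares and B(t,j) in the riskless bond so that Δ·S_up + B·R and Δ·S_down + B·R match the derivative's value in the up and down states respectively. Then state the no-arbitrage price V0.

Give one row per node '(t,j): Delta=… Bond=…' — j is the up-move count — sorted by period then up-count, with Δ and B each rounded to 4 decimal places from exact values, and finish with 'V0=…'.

(0,0): Delta=0.9015 Bond=25.7629
V0=156.4745

Since d<R<u, set p* = (R−d)/(u−d) = 0.7308; price each node as the discounted p*-expectation of its children.
Terminal payoffs: V(1,0)=131.8400, V(1,1)=199.8100
  t=0,j=0: stock 145.0000 → up 188.5000 (V=199.8100), down 113.1000 (V=131.8400). Price 156.4745; hedge Δ=0.9015, bond B=25.7629.
Each (Δ,B) replicates both successor values, so the strategy is self-financing and V0 is arbitrage-free.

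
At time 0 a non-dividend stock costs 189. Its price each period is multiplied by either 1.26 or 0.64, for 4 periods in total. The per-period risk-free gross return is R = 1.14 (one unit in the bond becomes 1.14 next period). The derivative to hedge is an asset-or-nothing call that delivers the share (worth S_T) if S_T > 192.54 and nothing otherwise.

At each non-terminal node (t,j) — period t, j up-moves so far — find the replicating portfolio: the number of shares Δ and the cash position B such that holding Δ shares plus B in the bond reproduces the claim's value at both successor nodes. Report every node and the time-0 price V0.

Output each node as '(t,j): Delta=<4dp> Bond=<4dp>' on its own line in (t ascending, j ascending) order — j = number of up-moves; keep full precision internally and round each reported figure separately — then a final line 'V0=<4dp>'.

(0,0): Delta=1.2345 Bond=-55.8457
(1,0): Delta=1.6146 Bond=-109.6437
(1,1): Delta=1.1881 Bond=-52.6290
(2,0): Delta=0.0000 Bond=0.0000
(2,1): Delta=1.8114 Bond=-154.9924
(2,2): Delta=1.1122 Bond=-37.1982
(3,0): Delta=0.0000 Bond=0.0000
(3,1): Delta=0.0000 Bond=0.0000
(3,2): Delta=2.0323 Bond=-219.0972
(3,3): Delta=1.0000 Bond=0.0000
V0=177.4719

The replicating-portfolio and risk-neutral prices coincide; use p* = (1.14−0.64)/(1.26−0.64) = 0.8065 for the latter.
Payoff layer (t=4): V(4,0)=0.0000, V(4,1)=0.0000, V(4,2)=0.0000, V(4,3)=241.9655, V(4,4)=476.3695
Node (3,0) S=49.5452: V=(p*·0.0000+(1−p*)·0.0000)/1.14=0.0000; Δ=(0.0000−0.0000)/(62.4270−31.7089)=0.0000; B=V−Δ·S=0.0000
Node (3,1) S=97.5421: V=(p*·0.0000+(1−p*)·0.0000)/1.14=0.0000; Δ=(0.0000−0.0000)/(122.9031−62.4270)=0.0000; B=V−Δ·S=0.0000
Node (3,2) S=192.0361: V=(p*·241.9655+(1−p*)·0.0000)/1.14=171.1697; Δ=(241.9655−0.0000)/(241.9655−122.9031)=2.0323; B=V−Δ·S=-219.0972
Node (3,3) S=378.0711: V=(p*·476.3695+(1−p*)·241.9655)/1.14=378.0711; Δ=(476.3695−241.9655)/(476.3695−241.9655)=1.0000; B=V−Δ·S=0.0000
Node (2,0) S=77.4144: V=(p*·0.0000+(1−p*)·0.0000)/1.14=0.0000; Δ=(0.0000−0.0000)/(97.5421−49.5452)=0.0000; B=V−Δ·S=0.0000
Node (2,1) S=152.4096: V=(p*·171.1697+(1−p*)·0.0000)/1.14=121.0878; Δ=(171.1697−0.0000)/(192.0361−97.5421)=1.8114; B=V−Δ·S=-154.9924
Node (2,2) S=300.0564: V=(p*·378.0711+(1−p*)·171.1697)/1.14=296.5137; Δ=(378.0711−171.1697)/(378.0711−192.0361)=1.1122; B=V−Δ·S=-37.1982
Node (1,0) S=120.9600: V=(p*·121.0878+(1−p*)·0.0000)/1.14=85.6592; Δ=(121.0878−0.0000)/(152.4096−77.4144)=1.6146; B=V−Δ·S=-109.6437
Node (1,1) S=238.1400: V=(p*·296.5137+(1−p*)·121.0878)/1.14=230.3161; Δ=(296.5137−121.0878)/(300.0564−152.4096)=1.1881; B=V−Δ·S=-52.6290
Node (0,0) S=189.0000: V=(p*·230.3161+(1−p*)·85.6592)/1.14=177.4719; Δ=(230.3161−85.6592)/(238.1400−120.9600)=1.2345; B=V−Δ·S=-55.8457
Self-financing check: at every node Δ·S+B equals the discounted successor values.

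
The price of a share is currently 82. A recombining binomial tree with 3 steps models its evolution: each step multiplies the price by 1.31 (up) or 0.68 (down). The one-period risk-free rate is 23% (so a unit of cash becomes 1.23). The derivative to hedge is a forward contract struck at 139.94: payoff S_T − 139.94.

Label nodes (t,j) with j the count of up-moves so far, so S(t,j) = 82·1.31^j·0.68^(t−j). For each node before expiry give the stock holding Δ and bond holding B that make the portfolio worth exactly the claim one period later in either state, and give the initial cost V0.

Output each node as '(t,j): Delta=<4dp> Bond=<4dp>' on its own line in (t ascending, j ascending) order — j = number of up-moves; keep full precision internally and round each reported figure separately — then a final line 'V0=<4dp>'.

Under the risk-neutral measure, an up-move has probability p* = (R−d)/(u−d) = 0.8730 and values discount at R = 1.23.
Terminal payoffs: V(3,0)=-114.1566, V(3,1)=-90.2690, V(3,2)=-44.2503, V(3,3)=44.4035
  t=2,j=0: stock 37.9168 → up 49.6710 (V=-90.2690), down 25.7834 (V=-114.1566). Price -75.8556; hedge Δ=1.0000, bond B=-113.7724.
  t=2,j=1: stock 73.0456 → up 95.6897 (V=-44.2503), down 49.6710 (V=-90.2690). Price -40.7268; hedge Δ=1.0000, bond B=-113.7724.
  t=2,j=2: stock 140.7202 → up 184.3435 (V=44.4035), down 95.6897 (V=-44.2503). Price 26.9478; hedge Δ=1.0000, bond B=-113.7724.
  t=1,j=0: stock 55.7600 → up 73.0456 (V=-40.7268), down 37.9168 (V=-75.8556). Price -36.7379; hedge Δ=1.0000, bond B=-92.4979.
  t=1,j=1: stock 107.4200 → up 140.7202 (V=26.9478), down 73.0456 (V=-40.7268). Price 14.9221; hedge Δ=1.0000, bond B=-92.4979.
  t=0,j=0: stock 82.0000 → up 107.4200 (V=14.9221), down 55.7600 (V=-36.7379). Price 6.7985; hedge Δ=1.0000, bond B=-75.2015.
Check: Δ(0,0)·S0 + B(0,0) = 6.7985 = V0.

(0,0): Delta=1.0000 Bond=-75.2015
(1,0): Delta=1.0000 Bond=-92.4979
(1,1): Delta=1.0000 Bond=-92.4979
(2,0): Delta=1.0000 Bond=-113.7724
(2,1): Delta=1.0000 Bond=-113.7724
(2,2): Delta=1.0000 Bond=-113.7724
V0=6.7985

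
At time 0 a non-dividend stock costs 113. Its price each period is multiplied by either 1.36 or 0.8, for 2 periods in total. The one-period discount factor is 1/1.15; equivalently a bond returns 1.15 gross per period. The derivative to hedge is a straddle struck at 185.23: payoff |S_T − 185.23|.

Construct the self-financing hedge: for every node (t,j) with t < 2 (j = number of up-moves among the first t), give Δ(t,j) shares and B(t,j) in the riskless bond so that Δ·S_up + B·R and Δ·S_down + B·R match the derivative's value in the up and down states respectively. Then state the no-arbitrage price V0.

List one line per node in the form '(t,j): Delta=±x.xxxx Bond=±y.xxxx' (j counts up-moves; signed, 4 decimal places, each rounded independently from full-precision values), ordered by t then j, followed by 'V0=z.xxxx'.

(0,0): Delta=-0.5916 Bond=107.9584
(1,0): Delta=-1.0000 Bond=161.0696
(1,1): Delta=-0.4475 Bond=102.0017
V0=41.1052

Risk-neutral probability p* = (R−d)/(u−d) = (1.15−0.8)/(1.36−0.8) = 0.6250.
Terminal values V(2,·): V(2,0)=112.9100, V(2,1)=62.2860, V(2,2)=23.7748
(1,0): S=90.4000. Δ = (V_up−V_dn)/(S_up−S_dn) = (62.2860−112.9100)/(122.9440−72.3200) = -1.0000. V = [p*·62.2860 + (1−p*)·112.9100]/1.15 = 70.6696. B = V − Δ·S = 161.0696.
(1,1): S=153.6800. Δ = (V_up−V_dn)/(S_up−S_dn) = (23.7748−62.2860)/(209.0048−122.9440) = -0.4475. V = [p*·23.7748 + (1−p*)·62.2860]/1.15 = 33.2317. B = V − Δ·S = 102.0017.
(0,0): S=113.0000. Δ = (V_up−V_dn)/(S_up−S_dn) = (33.2317−70.6696)/(153.6800−90.4000) = -0.5916. V = [p*·33.2317 + (1−p*)·70.6696]/1.15 = 41.1052. B = V − Δ·S = 107.9584.
Self-financing check: at every node Δ·S+B equals the discounted successor values.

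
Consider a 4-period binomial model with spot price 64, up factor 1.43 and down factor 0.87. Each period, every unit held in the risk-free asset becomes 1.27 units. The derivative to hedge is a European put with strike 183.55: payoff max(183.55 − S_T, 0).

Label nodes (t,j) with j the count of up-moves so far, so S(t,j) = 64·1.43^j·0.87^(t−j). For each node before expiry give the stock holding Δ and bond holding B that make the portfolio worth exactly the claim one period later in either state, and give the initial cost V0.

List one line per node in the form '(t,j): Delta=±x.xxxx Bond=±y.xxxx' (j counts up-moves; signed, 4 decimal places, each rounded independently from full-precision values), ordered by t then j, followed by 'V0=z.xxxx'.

(0,0): Delta=-0.5827 Bond=52.2594
(1,0): Delta=-1.0000 Bond=89.6073
(1,1): Delta=-0.4811 Bond=57.0744
(2,0): Delta=-1.0000 Bond=113.8012
(2,1): Delta=-1.0000 Bond=113.8012
(2,2): Delta=-0.3548 Bond=55.9577
(3,0): Delta=-1.0000 Bond=144.5276
(3,1): Delta=-1.0000 Bond=144.5276
(3,2): Delta=-1.0000 Bond=144.5276
(3,3): Delta=-0.1978 Bond=41.6818
V0=14.9695

Since d<R<u, set p* = (R−d)/(u−d) = 0.7143; price each node as the discounted p*-expectation of its children.
At expiry t=4: V(4,0)=146.8846, V(4,1)=123.2838, V(4,2)=84.4918, V(4,3)=20.7302, V(4,4)=0.0000
(3,0): S=42.1442. Δ = (V_up−V_dn)/(S_up−S_dn) = (123.2838−146.8846)/(60.2662−36.6654) = -1.0000. V = [p*·123.2838 + (1−p*)·146.8846]/1.27 = 102.3834. B = V − Δ·S = 144.5276.
(3,1): S=69.2715. Δ = (V_up−V_dn)/(S_up−S_dn) = (84.4918−123.2838)/(99.0582−60.2662) = -1.0000. V = [p*·84.4918 + (1−p*)·123.2838]/1.27 = 75.2561. B = V − Δ·S = 144.5276.
(3,2): S=113.8600. Δ = (V_up−V_dn)/(S_up−S_dn) = (20.7302−84.4918)/(162.8198−99.0582) = -1.0000. V = [p*·20.7302 + (1−p*)·84.4918]/1.27 = 30.6675. B = V − Δ·S = 144.5276.
(3,3): S=187.1492. Δ = (V_up−V_dn)/(S_up−S_dn) = (0.0000−20.7302)/(267.6234−162.8198) = -0.1978. V = [p*·0.0000 + (1−p*)·20.7302]/1.27 = 4.6637. B = V − Δ·S = 41.6818.
(2,0): S=48.4416. Δ = (V_up−V_dn)/(S_up−S_dn) = (75.2561−102.3834)/(69.2715−42.1442) = -1.0000. V = [p*·75.2561 + (1−p*)·102.3834]/1.27 = 65.3596. B = V − Δ·S = 113.8012.
(2,1): S=79.6224. Δ = (V_up−V_dn)/(S_up−S_dn) = (30.6675−75.2561)/(113.8600−69.2715) = -1.0000. V = [p*·30.6675 + (1−p*)·75.2561]/1.27 = 34.1788. B = V − Δ·S = 113.8012.
(2,2): S=130.8736. Δ = (V_up−V_dn)/(S_up−S_dn) = (4.6637−30.6675)/(187.1492−113.8600) = -0.3548. V = [p*·4.6637 + (1−p*)·30.6675]/1.27 = 9.5223. B = V − Δ·S = 55.9577.
(1,0): S=55.6800. Δ = (V_up−V_dn)/(S_up−S_dn) = (34.1788−65.3596)/(79.6224−48.4416) = -1.0000. V = [p*·34.1788 + (1−p*)·65.3596]/1.27 = 33.9273. B = V − Δ·S = 89.6073.
(1,1): S=91.5200. Δ = (V_up−V_dn)/(S_up−S_dn) = (9.5223−34.1788)/(130.8736−79.6224) = -0.4811. V = [p*·9.5223 + (1−p*)·34.1788]/1.27 = 13.0449. B = V − Δ·S = 57.0744.
(0,0): S=64.0000. Δ = (V_up−V_dn)/(S_up−S_dn) = (13.0449−33.9273)/(91.5200−55.6800) = -0.5827. V = [p*·13.0449 + (1−p*)·33.9273]/1.27 = 14.9695. B = V − Δ·S = 52.2594.
Self-financing check: at every node Δ·S+B equals the discounted successor values.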